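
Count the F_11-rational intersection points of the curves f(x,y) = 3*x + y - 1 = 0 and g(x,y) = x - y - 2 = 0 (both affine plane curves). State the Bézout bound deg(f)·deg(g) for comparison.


Common zeros: {(9, 7)}; count = 1; Bézout bound = 1.

deg(f) = 1, deg(g) = 1, so Bézout bound = 1.
Scan x ∈ F_11. For each x, list the y ∈ F_11 with f(x, y) ≡ 0 and those with g(x, y) ≡ 0 (mod 11); the common zeros in that column are the intersection.
  x = 0: f ≡ 0 at y ∈ {1}; g ≡ 0 at y ∈ {9}; common: ∅.
  x = 1: f ≡ 0 at y ∈ {9}; g ≡ 0 at y ∈ {10}; common: ∅.
  x = 2: f ≡ 0 at y ∈ {6}; g ≡ 0 at y ∈ {0}; common: ∅.
  x = 3: f ≡ 0 at y ∈ {3}; g ≡ 0 at y ∈ {1}; common: ∅.
  x = 4: f ≡ 0 at y ∈ {0}; g ≡ 0 at y ∈ {2}; common: ∅.
  x = 5: f ≡ 0 at y ∈ {8}; g ≡ 0 at y ∈ {3}; common: ∅.
  x = 6: f ≡ 0 at y ∈ {5}; g ≡ 0 at y ∈ {4}; common: ∅.
  x = 7: f ≡ 0 at y ∈ {2}; g ≡ 0 at y ∈ {5}; common: ∅.
  x = 8: f ≡ 0 at y ∈ {10}; g ≡ 0 at y ∈ {6}; common: ∅.
  x = 9: f ≡ 0 at y ∈ {7}; g ≡ 0 at y ∈ {7}; common: {7}.
  x = 10: f ≡ 0 at y ∈ {4}; g ≡ 0 at y ∈ {8}; common: ∅.
Collecting: common zeros = {(9, 7)}, so the count is 1.
Comparison with the Bézout bound: 1 ≤ 1 = deg(f)·deg(g), as expected for curves with no common component (the bound is attained).


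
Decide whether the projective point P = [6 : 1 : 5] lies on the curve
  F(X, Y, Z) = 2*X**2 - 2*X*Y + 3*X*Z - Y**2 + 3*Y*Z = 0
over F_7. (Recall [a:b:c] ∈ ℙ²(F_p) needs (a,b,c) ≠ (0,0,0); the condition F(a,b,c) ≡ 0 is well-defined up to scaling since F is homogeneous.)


F(6,1,5) ≡ 3 (mod 7); P is NOT on the curve.

Evaluate F(6, 1, 5) term-by-term (mod 7).
  2*X**2 ↦ 2·36·1·1 = 72
  -2*X*Y ↦ -2·6·1·1 = -12
  3*X*Z ↦ 3·6·1·5 = 90
  -Y**2 ↦ -1·1·1·1 = -1
  3*Y*Z ↦ 3·1·1·5 = 15
Sum: F(6, 1, 5) = (72) + (-12) + (90) + (-1) + (15) = 164.
Reducing mod 7: 164 ≡ 3 (mod 7).
Since F(a, b, c) ≡ 3 ≠ 0 (mod 7), P does NOT lie on the curve.


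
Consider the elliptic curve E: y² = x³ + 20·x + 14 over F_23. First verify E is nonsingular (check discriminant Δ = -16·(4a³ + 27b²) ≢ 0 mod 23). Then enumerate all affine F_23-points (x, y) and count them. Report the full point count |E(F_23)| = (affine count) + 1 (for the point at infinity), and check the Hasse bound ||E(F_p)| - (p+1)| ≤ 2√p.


Affine points = {(1, 9), (1, 14), (2, 4), (2, 19), (3, 3), (3, 20), (5, 3), (5, 20), (9, 7), (9, 16), (10, 8), (10, 15), (11, 1), (11, 22), (12, 2), (12, 21), (14, 5), (14, 18), (15, 3), (15, 20), (17, 0), (19, 10), (19, 13), (21, 9), (21, 14), (22, 4), (22, 19)}; affine count = 27; |E(F_23)| = 28.

Discriminant check: Δ ∝ 4a³ + 27b² = 4·20³ + 27·14² = 4·8000 + 27·196 ≡ 9 (mod 23). Nonzero ⇒ E is nonsingular.
For each x ∈ F_23, compute rhs = x³ + 20·x + 14 mod 23, then count y ∈ F_23 with y² ≡ rhs.
  x = 0: rhs = 14, matching y values: none (0 points).
  x = 1: rhs = 12, matching y values: 9, 14 (2 points).
  x = 2: rhs = 16, matching y values: 4, 19 (2 points).
  x = 3: rhs = 9, matching y values: 3, 20 (2 points).
  x = 4: rhs = 20, matching y values: none (0 points).
  x = 5: rhs = 9, matching y values: 3, 20 (2 points).
  x = 6: rhs = 5, matching y values: none (0 points).
  x = 7: rhs = 14, matching y values: none (0 points).
  x = 8: rhs = 19, matching y values: none (0 points).
  x = 9: rhs = 3, matching y values: 7, 16 (2 points).
  x = 10: rhs = 18, matching y values: 8, 15 (2 points).
  x = 11: rhs = 1, matching y values: 1, 22 (2 points).
  x = 12: rhs = 4, matching y values: 2, 21 (2 points).
  x = 13: rhs = 10, matching y values: none (0 points).
  x = 14: rhs = 2, matching y values: 5, 18 (2 points).
  x = 15: rhs = 9, matching y values: 3, 20 (2 points).
  x = 16: rhs = 14, matching y values: none (0 points).
  x = 17: rhs = 0, matching y values: 0 (1 points).
  x = 18: rhs = 19, matching y values: none (0 points).
  x = 19: rhs = 8, matching y values: 10, 13 (2 points).
  x = 20: rhs = 19, matching y values: none (0 points).
  x = 21: rhs = 12, matching y values: 9, 14 (2 points).
  x = 22: rhs = 16, matching y values: 4, 19 (2 points).
Total affine count: 27.
Full point count |E(F_23)| = 27 + 1 = 28.
Hasse bound: |28 − (23+1)| = |4| = 4 ≤ 2√23 ≈ 9.5917 ✓.


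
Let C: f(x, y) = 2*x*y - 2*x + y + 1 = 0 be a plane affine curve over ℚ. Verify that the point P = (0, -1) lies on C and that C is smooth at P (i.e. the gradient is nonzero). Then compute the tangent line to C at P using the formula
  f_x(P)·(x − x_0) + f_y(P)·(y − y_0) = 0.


Tangent line at P: -4*x + y + 1 = 0.

Step 1: f(0, -1) = 0, so P lies on C.
Step 2: partial derivatives
  f_x(x, y) = 2*y - 2, f_y(x, y) = 2*x + 1.
  f_x(P) = -4, f_y(P) = 1 (gradient nonzero, so P is smooth).
Step 3: tangent line at P: -4·(x − 0) + 1·(y − -1) = 0.
Expanding: -4*x + y + 1 = 0.


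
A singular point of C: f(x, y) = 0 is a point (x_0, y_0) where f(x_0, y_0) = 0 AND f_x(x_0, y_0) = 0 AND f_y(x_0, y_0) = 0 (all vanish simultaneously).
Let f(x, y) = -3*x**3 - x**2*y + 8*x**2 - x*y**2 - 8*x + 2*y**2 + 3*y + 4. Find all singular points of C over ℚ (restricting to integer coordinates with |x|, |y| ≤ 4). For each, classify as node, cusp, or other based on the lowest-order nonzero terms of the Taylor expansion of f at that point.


Singular points: {(1, -1)}; classification: cusp.

Compute partial derivatives:
  f_x = -9*x**2 - 2*x*y + 16*x - y**2 - 8.
  f_y = -x**2 - 2*x*y + 4*y + 3.
Scan x_0 ∈ {−4, ..., 4}. For each x_0, f_y(x_0, y) is a polynomial in y; find its integer roots y ∈ {−4, ..., 4}, then test f_x and f at those candidates.
  x = -4: f_y(-4, y) = 12*y - 13; no integer root y with |y| ≤ 4.
  x = -3: f_y(-3, y) = 10*y - 6; no integer root y with |y| ≤ 4.
  x = -2: f_y(-2, y) = 8*y - 1; no integer root y with |y| ≤ 4.
  x = -1: f_y(-1, y) = 6*y + 2; no integer root y with |y| ≤ 4.
  x = 0: f_y(0, y) = 4*y + 3; no integer root y with |y| ≤ 4.
  x = 1: f_y(1, y) = 2*y + 2; vanishes at y ∈ {-1}. (1, -1): f_x = 0, f = 0 — SINGULAR.
  x = 2: f_y(2, y) = -1; no integer root y with |y| ≤ 4.
  x = 3: f_y(3, y) = -2*y - 6; vanishes at y ∈ {-3}. (3, -3): f_x = -32 ≠ 0.
  x = 4: f_y(4, y) = -4*y - 13; no integer root y with |y| ≤ 4.
Only singular point on the grid: (1, -1).
Classify: substitute x = 1 + u, y = -1 + v and expand: f = -3*u**3 - u**2*v - u*v**2 + v**2.
No constant or linear terms (consistent with a singular point). Quadratic part: v**2. Cubic part: -3*u**3 - u**2*v - u*v**2.
The quadratic part v**2 is a perfect square, so there is a single (double) tangent line v = 0, i.e. y = -1. Restricting the cubic part to that line (v = 0) leaves -3*u**3 ≠ 0, so f is not divisible by v and the branch is v² ≈ 3*u**3 to lowest order — this is a cusp.
Classification: cusp.


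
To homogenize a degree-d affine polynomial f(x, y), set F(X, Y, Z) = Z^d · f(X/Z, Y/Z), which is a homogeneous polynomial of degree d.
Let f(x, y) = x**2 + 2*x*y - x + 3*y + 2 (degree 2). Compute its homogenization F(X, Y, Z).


F(X, Y, Z) = X**2 + 2*X*Y - X*Z + 3*Y*Z + 2*Z**2

deg(f) = 2.
Substitute x = X/Z, y = Y/Z into f, then multiply by Z^2.
  monomial 1·x^2·y^0 ↦ 1·X^2·Y^0·Z^0.
  monomial 2·x^1·y^1 ↦ 2·X^1·Y^1·Z^0.
  monomial -1·x^1·y^0 ↦ -1·X^1·Y^0·Z^1.
  monomial 3·x^0·y^1 ↦ 3·X^0·Y^1·Z^1.
  monomial 2·x^0·y^0 ↦ 2·X^0·Y^0·Z^2.
Collecting: F(X, Y, Z) = X**2 + 2*X*Y - X*Z + 3*Y*Z + 2*Z**2.


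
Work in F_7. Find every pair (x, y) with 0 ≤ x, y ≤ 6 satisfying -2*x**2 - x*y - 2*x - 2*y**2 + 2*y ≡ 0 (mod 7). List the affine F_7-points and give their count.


Affine F_7-points: {(0, 0), (0, 1), (1, 5), (1, 6), (2, 1), (2, 6), (6, 0), (6, 5)}; count = 8.

For each of the 49 pairs (x, y) ∈ F_7², evaluate f(x, y) mod 7. Record the zeros.
  x = 0: [0↦0, 1↦0, 2↦3, 3↦2, 4↦4, 5↦2, 6↦3]  zeros at y ∈ {0, 1}
  x = 1: [0↦3, 1↦2, 2↦4, 3↦2, 4↦3, 5↦0, 6↦0]  zeros at y ∈ {5, 6}
  x = 2: [0↦2, 1↦0, 2↦1, 3↦5, 4↦5, 5↦1, 6↦0]  zeros at y ∈ {1, 6}
  x = 3: [0↦4, 1↦1, 2↦1, 3↦4, 4↦3, 5↦5, 6↦3]  zeros at y ∈ ∅
  x = 4: [0↦2, 1↦5, 2↦4, 3↦6, 4↦4, 5↦5, 6↦2]  zeros at y ∈ ∅
  x = 5: [0↦3, 1↦5, 2↦3, 3↦4, 4↦1, 5↦1, 6↦4]  zeros at y ∈ ∅
  x = 6: [0↦0, 1↦1, 2↦5, 3↦5, 4↦1, 5↦0, 6↦2]  zeros at y ∈ {0, 5}
Collecting zeros: affine points = {(0, 0), (0, 1), (1, 5), (1, 6), (2, 1), (2, 6), (6, 0), (6, 5)}.
Total count |C(F_7)_aff| = 8.


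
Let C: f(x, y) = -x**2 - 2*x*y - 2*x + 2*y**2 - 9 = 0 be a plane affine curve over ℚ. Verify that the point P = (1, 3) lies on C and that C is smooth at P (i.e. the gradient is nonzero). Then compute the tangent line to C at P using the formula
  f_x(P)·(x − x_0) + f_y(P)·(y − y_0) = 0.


Tangent line at P: -10*x + 10*y - 20 = 0.

Step 1: f(1, 3) = 0, so P lies on C.
Step 2: partial derivatives
  f_x(x, y) = -2*x - 2*y - 2, f_y(x, y) = -2*x + 4*y.
  f_x(P) = -10, f_y(P) = 10 (gradient nonzero, so P is smooth).
Step 3: tangent line at P: -10·(x − 1) + 10·(y − 3) = 0.
Expanding: -10*x + 10*y - 20 = 0.


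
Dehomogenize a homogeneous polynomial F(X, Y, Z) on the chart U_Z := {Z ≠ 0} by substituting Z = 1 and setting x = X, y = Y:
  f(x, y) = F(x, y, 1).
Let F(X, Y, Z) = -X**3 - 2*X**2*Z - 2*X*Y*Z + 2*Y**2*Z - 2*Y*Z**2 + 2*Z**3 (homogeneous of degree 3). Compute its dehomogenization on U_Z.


f(x, y) = -x**3 - 2*x**2 - 2*x*y + 2*y**2 - 2*y + 2

On U_Z we set Z = 1. Each monomial c·X^i·Y^j·Z^k in F becomes c·x^i·y^j·1^k = c·x^i·y^j.
Substituting Z = 1: F(X, Y, 1) = -x**3 - 2*x**2 - 2*x*y + 2*y**2 - 2*y + 2.
Note: deg(f) ≤ deg(F) = 3; strict inequality happens when F is divisible by Z (lost terms).


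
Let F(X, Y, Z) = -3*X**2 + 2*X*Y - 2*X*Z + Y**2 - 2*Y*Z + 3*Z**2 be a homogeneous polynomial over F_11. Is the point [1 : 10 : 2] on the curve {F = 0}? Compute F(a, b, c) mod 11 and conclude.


F(1,10,2) ≡ 8 (mod 11); P is NOT on the curve.

Evaluate F(1, 10, 2) term-by-term (mod 11).
  -3*X**2 ↦ -3·1·1·1 = -3
  2*X*Y ↦ 2·1·10·1 = 20
  -2*X*Z ↦ -2·1·1·2 = -4
  Y**2 ↦ 1·1·100·1 = 100
  -2*Y*Z ↦ -2·1·10·2 = -40
  3*Z**2 ↦ 3·1·1·4 = 12
Sum: F(1, 10, 2) = (-3) + (20) + (-4) + (100) + (-40) + (12) = 85.
Reducing mod 11: 85 ≡ 8 (mod 11).
Since F(a, b, c) ≡ 8 ≠ 0 (mod 11), P does NOT lie on the curve.


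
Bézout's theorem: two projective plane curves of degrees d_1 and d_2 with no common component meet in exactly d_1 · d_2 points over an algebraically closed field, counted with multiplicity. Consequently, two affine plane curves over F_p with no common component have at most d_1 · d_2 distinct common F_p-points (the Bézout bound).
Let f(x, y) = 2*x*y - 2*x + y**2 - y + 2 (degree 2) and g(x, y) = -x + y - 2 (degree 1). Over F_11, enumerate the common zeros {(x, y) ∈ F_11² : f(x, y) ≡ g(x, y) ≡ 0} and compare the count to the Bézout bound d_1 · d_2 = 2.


Common zeros: ∅; count = 0; Bézout bound = 2.

deg(f) = 2, deg(g) = 1, so Bézout bound = 2.
Scan x ∈ F_11. For each x, list the y ∈ F_11 with f(x, y) ≡ 0 and those with g(x, y) ≡ 0 (mod 11); the common zeros in that column are the intersection.
  x = 0: f ≡ 0 at y ∈ {5, 7}; g ≡ 0 at y ∈ {2}; common: ∅.
  x = 1: f ≡ 0 at y ∈ {0, 10}; g ≡ 0 at y ∈ {3}; common: ∅.
  x = 2: f ≡ 0 at y ∈ ∅; g ≡ 0 at y ∈ {4}; common: ∅.
  x = 3: f ≡ 0 at y ∈ ∅; g ≡ 0 at y ∈ {5}; common: ∅.
  x = 4: f ≡ 0 at y ∈ ∅; g ≡ 0 at y ∈ {6}; common: ∅.
  x = 5: f ≡ 0 at y ∈ {4, 9}; g ≡ 0 at y ∈ {7}; common: ∅.
  x = 6: f ≡ 0 at y ∈ ∅; g ≡ 0 at y ∈ {8}; common: ∅.
  x = 7: f ≡ 0 at y ∈ ∅; g ≡ 0 at y ∈ {9}; common: ∅.
  x = 8: f ≡ 0 at y ∈ ∅; g ≡ 0 at y ∈ {10}; common: ∅.
  x = 9: f ≡ 0 at y ∈ {2, 3}; g ≡ 0 at y ∈ {0}; common: ∅.
  x = 10: f ≡ 0 at y ∈ {6, 8}; g ≡ 0 at y ∈ {1}; common: ∅.
Collecting: common zeros = ∅, so the count is 0.
Comparison with the Bézout bound: 0 ≤ 2 = deg(f)·deg(g), as expected for curves with no common component (the affine F_11-count falls short of the bound because intersections may lie at infinity, over extension fields, or carry multiplicity).


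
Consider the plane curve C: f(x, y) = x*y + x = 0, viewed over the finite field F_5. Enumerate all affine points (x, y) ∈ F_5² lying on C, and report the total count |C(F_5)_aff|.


Affine F_5-points: {(0, 0), (0, 1), (0, 2), (0, 3), (0, 4), (1, 4), (2, 4), (3, 4), (4, 4)}; count = 9.

For each of the 25 pairs (x, y) ∈ F_5², evaluate f(x, y) mod 5. Record the zeros.
  x = 0: [0↦0, 1↦0, 2↦0, 3↦0, 4↦0]  zeros at y ∈ {0, 1, 2, 3, 4}
  x = 1: [0↦1, 1↦2, 2↦3, 3↦4, 4↦0]  zeros at y ∈ {4}
  x = 2: [0↦2, 1↦4, 2↦1, 3↦3, 4↦0]  zeros at y ∈ {4}
  x = 3: [0↦3, 1↦1, 2↦4, 3↦2, 4↦0]  zeros at y ∈ {4}
  x = 4: [0↦4, 1↦3, 2↦2, 3↦1, 4↦0]  zeros at y ∈ {4}
Collecting zeros: affine points = {(0, 0), (0, 1), (0, 2), (0, 3), (0, 4), (1, 4), (2, 4), (3, 4), (4, 4)}.
Total count |C(F_5)_aff| = 9.


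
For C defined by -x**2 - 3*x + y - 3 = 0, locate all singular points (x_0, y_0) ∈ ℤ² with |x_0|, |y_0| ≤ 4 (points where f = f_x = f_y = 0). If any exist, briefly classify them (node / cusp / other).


No singular points in the scanned grid; C is smooth there.

Compute partial derivatives:
  f_x = -2*x - 3.
  f_y = 1.
f_y = 1 is a nonzero constant, so f_y never vanishes: no point (x, y) can satisfy f = f_x = f_y = 0. In particular no (x, y) ∈ {−4, ..., 4}² is singular; the curve is smooth.


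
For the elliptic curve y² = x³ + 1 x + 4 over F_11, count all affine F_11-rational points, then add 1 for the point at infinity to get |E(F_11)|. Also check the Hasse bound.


Affine points = {(0, 2), (0, 9), (2, 5), (2, 6), (3, 1), (3, 10), (9, 4), (9, 7)}; affine count = 8; |E(F_11)| = 9.

Discriminant check: Δ ∝ 4a³ + 27b² = 4·1³ + 27·4² = 4·1 + 27·16 ≡ 7 (mod 11). Nonzero ⇒ E is nonsingular.
For each x ∈ F_11, compute rhs = x³ + 1·x + 4 mod 11, then count y ∈ F_11 with y² ≡ rhs.
  x = 0: rhs = 4, matching y values: 2, 9 (2 points).
  x = 1: rhs = 6, matching y values: none (0 points).
  x = 2: rhs = 3, matching y values: 5, 6 (2 points).
  x = 3: rhs = 1, matching y values: 1, 10 (2 points).
  x = 4: rhs = 6, matching y values: none (0 points).
  x = 5: rhs = 2, matching y values: none (0 points).
  x = 6: rhs = 6, matching y values: none (0 points).
  x = 7: rhs = 2, matching y values: none (0 points).
  x = 8: rhs = 7, matching y values: none (0 points).
  x = 9: rhs = 5, matching y values: 4, 7 (2 points).
  x = 10: rhs = 2, matching y values: none (0 points).
Total affine count: 8.
Full point count |E(F_11)| = 8 + 1 = 9.
Hasse bound: |9 − (11+1)| = |-3| = 3 ≤ 2√11 ≈ 6.6332 ✓.


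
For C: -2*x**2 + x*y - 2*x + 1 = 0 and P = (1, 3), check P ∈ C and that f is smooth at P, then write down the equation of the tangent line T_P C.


Tangent line at P: -3*x + y = 0.

Step 1: f(1, 3) = 0, so P lies on C.
Step 2: partial derivatives
  f_x(x, y) = -4*x + y - 2, f_y(x, y) = x.
  f_x(P) = -3, f_y(P) = 1 (gradient nonzero, so P is smooth).
Step 3: tangent line at P: -3·(x − 1) + 1·(y − 3) = 0.
Expanding: -3*x + y = 0.


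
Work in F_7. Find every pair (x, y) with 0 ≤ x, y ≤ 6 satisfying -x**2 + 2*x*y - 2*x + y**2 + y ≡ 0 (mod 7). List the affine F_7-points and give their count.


Affine F_7-points: {(0, 0), (0, 6), (1, 2), (2, 4), (2, 5), (3, 1), (3, 6), (4, 1), (4, 4), (5, 0), (5, 3), (6, 3), (6, 5)}; count = 13.

For each of the 49 pairs (x, y) ∈ F_7², evaluate f(x, y) mod 7. Record the zeros.
  x = 0: [0↦0, 1↦2, 2↦6, 3↦5, 4↦6, 5↦2, 6↦0]  zeros at y ∈ {0, 6}
  x = 1: [0↦4, 1↦1, 2↦0, 3↦1, 4↦4, 5↦2, 6↦2]  zeros at y ∈ {2}
  x = 2: [0↦6, 1↦5, 2↦6, 3↦2, 4↦0, 5↦0, 6↦2]  zeros at y ∈ {4, 5}
  x = 3: [0↦6, 1↦0, 2↦3, 3↦1, 4↦1, 5↦3, 6↦0]  zeros at y ∈ {1, 6}
  x = 4: [0↦4, 1↦0, 2↦5, 3↦5, 4↦0, 5↦4, 6↦3]  zeros at y ∈ {1, 4}
  x = 5: [0↦0, 1↦5, 2↦5, 3↦0, 4↦4, 5↦3, 6↦4]  zeros at y ∈ {0, 3}
  x = 6: [0↦1, 1↦1, 2↦3, 3↦0, 4↦6, 5↦0, 6↦3]  zeros at y ∈ {3, 5}
Collecting zeros: affine points = {(0, 0), (0, 6), (1, 2), (2, 4), (2, 5), (3, 1), (3, 6), (4, 1), (4, 4), (5, 0), (5, 3), (6, 3), (6, 5)}.
Total count |C(F_7)_aff| = 13.


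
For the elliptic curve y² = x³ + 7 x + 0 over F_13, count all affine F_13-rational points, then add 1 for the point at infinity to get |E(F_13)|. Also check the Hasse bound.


Affine points = {(0, 0), (2, 3), (2, 10), (3, 3), (3, 10), (4, 1), (4, 12), (5, 2), (5, 11), (8, 3), (8, 10), (9, 5), (9, 8), (10, 2), (10, 11), (11, 2), (11, 11)}; affine count = 17; |E(F_13)| = 18.

Discriminant check: Δ ∝ 4a³ + 27b² = 4·7³ + 27·0² = 4·343 + 27·0 ≡ 7 (mod 13). Nonzero ⇒ E is nonsingular.
For each x ∈ F_13, compute rhs = x³ + 7·x + 0 mod 13, then count y ∈ F_13 with y² ≡ rhs.
  x = 0: rhs = 0, matching y values: 0 (1 points).
  x = 1: rhs = 8, matching y values: none (0 points).
  x = 2: rhs = 9, matching y values: 3, 10 (2 points).
  x = 3: rhs = 9, matching y values: 3, 10 (2 points).
  x = 4: rhs = 1, matching y values: 1, 12 (2 points).
  x = 5: rhs = 4, matching y values: 2, 11 (2 points).
  x = 6: rhs = 11, matching y values: none (0 points).
  x = 7: rhs = 2, matching y values: none (0 points).
  x = 8: rhs = 9, matching y values: 3, 10 (2 points).
  x = 9: rhs = 12, matching y values: 5, 8 (2 points).
  x = 10: rhs = 4, matching y values: 2, 11 (2 points).
  x = 11: rhs = 4, matching y values: 2, 11 (2 points).
  x = 12: rhs = 5, matching y values: none (0 points).
Total affine count: 17.
Full point count |E(F_13)| = 17 + 1 = 18.
Hasse bound: |18 − (13+1)| = |4| = 4 ≤ 2√13 ≈ 7.2111 ✓.


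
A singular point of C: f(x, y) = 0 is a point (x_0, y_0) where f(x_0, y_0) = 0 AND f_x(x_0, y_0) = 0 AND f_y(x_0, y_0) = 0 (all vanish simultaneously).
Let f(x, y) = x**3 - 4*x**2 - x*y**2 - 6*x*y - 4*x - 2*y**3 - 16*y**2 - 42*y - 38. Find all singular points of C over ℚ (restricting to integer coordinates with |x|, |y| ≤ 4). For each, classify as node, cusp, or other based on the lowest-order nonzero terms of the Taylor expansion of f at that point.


Singular points: {(1, -3)}; classification: node.

Compute partial derivatives:
  f_x = 3*x**2 - 8*x - y**2 - 6*y - 4.
  f_y = -2*x*y - 6*x - 6*y**2 - 32*y - 42.
Scan x_0 ∈ {−4, ..., 4}. For each x_0, f_y(x_0, y) is a polynomial in y; find its integer roots y ∈ {−4, ..., 4}, then test f_x and f at those candidates.
  x = -4: f_y(-4, y) = -6*y**2 - 24*y - 18; vanishes at y ∈ {-3, -1}. (-4, -3): f_x = 85 ≠ 0; (-4, -1): f_x = 81 ≠ 0.
  x = -3: f_y(-3, y) = -6*y**2 - 26*y - 24; vanishes at y ∈ {-3}. (-3, -3): f_x = 56 ≠ 0.
  x = -2: f_y(-2, y) = -6*y**2 - 28*y - 30; vanishes at y ∈ {-3}. (-2, -3): f_x = 33 ≠ 0.
  x = -1: f_y(-1, y) = -6*y**2 - 30*y - 36; vanishes at y ∈ {-3, -2}. (-1, -3): f_x = 16 ≠ 0; (-1, -2): f_x = 15 ≠ 0.
  x = 0: f_y(0, y) = -6*y**2 - 32*y - 42; vanishes at y ∈ {-3}. (0, -3): f_x = 5 ≠ 0.
  x = 1: f_y(1, y) = -6*y**2 - 34*y - 48; vanishes at y ∈ {-3}. (1, -3): f_x = 0, f = 0 — SINGULAR.
  x = 2: f_y(2, y) = -6*y**2 - 36*y - 54; vanishes at y ∈ {-3}. (2, -3): f_x = 1 ≠ 0.
  x = 3: f_y(3, y) = -6*y**2 - 38*y - 60; vanishes at y ∈ {-3}. (3, -3): f_x = 8 ≠ 0.
  x = 4: f_y(4, y) = -6*y**2 - 40*y - 66; vanishes at y ∈ {-3}. (4, -3): f_x = 21 ≠ 0.
Only singular point on the grid: (1, -3).
Classify: substitute x = 1 + u, y = -3 + v and expand: f = u**3 - u**2 - u*v**2 - 2*v**3 + v**2.
No constant or linear terms (consistent with a singular point). Quadratic part: -u**2 + v**2. Cubic part: u**3 - u*v**2 - 2*v**3.
The quadratic part v**2 - u**2 = (v − u)(v + u) splits into two distinct linear factors, so there are two distinct tangent lines y − -3 = ±(x − 1) — this is a node (ordinary double point).
Classification: node.


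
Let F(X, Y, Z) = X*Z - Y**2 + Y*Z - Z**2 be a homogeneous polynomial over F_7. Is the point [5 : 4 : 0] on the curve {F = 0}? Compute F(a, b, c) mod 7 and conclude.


F(5,4,0) ≡ 5 (mod 7); P is NOT on the curve.

Evaluate F(5, 4, 0) term-by-term (mod 7).
  X*Z ↦ 1·5·1·0 = 0
  -Y**2 ↦ -1·1·16·1 = -16
  Y*Z ↦ 1·1·4·0 = 0
  -Z**2 ↦ -1·1·1·0 = 0
Sum: F(5, 4, 0) = (0) + (-16) + (0) + (0) = -16.
Reducing mod 7: -16 ≡ 5 (mod 7).
Since F(a, b, c) ≡ 5 ≠ 0 (mod 7), P does NOT lie on the curve.


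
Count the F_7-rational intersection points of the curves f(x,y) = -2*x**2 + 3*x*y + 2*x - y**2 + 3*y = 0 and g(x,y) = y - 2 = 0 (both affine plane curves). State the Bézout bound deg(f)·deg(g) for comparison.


Common zeros: ∅; count = 0; Bézout bound = 2.

deg(f) = 2, deg(g) = 1, so Bézout bound = 2.
Scan x ∈ F_7. For each x, list the y ∈ F_7 with f(x, y) ≡ 0 and those with g(x, y) ≡ 0 (mod 7); the common zeros in that column are the intersection.
  x = 0: f ≡ 0 at y ∈ {0, 3}; g ≡ 0 at y ∈ {2}; common: ∅.
  x = 1: f ≡ 0 at y ∈ {0, 6}; g ≡ 0 at y ∈ {2}; common: ∅.
  x = 2: f ≡ 0 at y ∈ {3, 6}; g ≡ 0 at y ∈ {2}; common: ∅.
  x = 3: f ≡ 0 at y ∈ ∅; g ≡ 0 at y ∈ {2}; common: ∅.
  x = 4: f ≡ 0 at y ∈ ∅; g ≡ 0 at y ∈ {2}; common: ∅.
  x = 5: f ≡ 0 at y ∈ ∅; g ≡ 0 at y ∈ {2}; common: ∅.
  x = 6: f ≡ 0 at y ∈ ∅; g ≡ 0 at y ∈ {2}; common: ∅.
Collecting: common zeros = ∅, so the count is 0.
Comparison with the Bézout bound: 0 ≤ 2 = deg(f)·deg(g), as expected for curves with no common component (the affine F_7-count falls short of the bound because intersections may lie at infinity, over extension fields, or carry multiplicity).


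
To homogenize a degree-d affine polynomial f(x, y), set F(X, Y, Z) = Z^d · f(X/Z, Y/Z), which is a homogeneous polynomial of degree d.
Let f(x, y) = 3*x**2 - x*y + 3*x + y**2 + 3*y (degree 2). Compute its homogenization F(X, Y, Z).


F(X, Y, Z) = 3*X**2 - X*Y + 3*X*Z + Y**2 + 3*Y*Z

deg(f) = 2.
Substitute x = X/Z, y = Y/Z into f, then multiply by Z^2.
  monomial 3·x^2·y^0 ↦ 3·X^2·Y^0·Z^0.
  monomial -1·x^1·y^1 ↦ -1·X^1·Y^1·Z^0.
  monomial 3·x^1·y^0 ↦ 3·X^1·Y^0·Z^1.
  monomial 1·x^0·y^2 ↦ 1·X^0·Y^2·Z^0.
  monomial 3·x^0·y^1 ↦ 3·X^0·Y^1·Z^1.
Collecting: F(X, Y, Z) = 3*X**2 - X*Y + 3*X*Z + Y**2 + 3*Y*Z.


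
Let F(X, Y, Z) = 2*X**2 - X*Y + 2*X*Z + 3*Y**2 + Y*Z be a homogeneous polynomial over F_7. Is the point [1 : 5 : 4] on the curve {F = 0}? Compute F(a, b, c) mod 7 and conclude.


F(1,5,4) ≡ 2 (mod 7); P is NOT on the curve.

Evaluate F(1, 5, 4) term-by-term (mod 7).
  2*X**2 ↦ 2·1·1·1 = 2
  -X*Y ↦ -1·1·5·1 = -5
  2*X*Z ↦ 2·1·1·4 = 8
  3*Y**2 ↦ 3·1·25·1 = 75
  Y*Z ↦ 1·1·5·4 = 20
Sum: F(1, 5, 4) = (2) + (-5) + (8) + (75) + (20) = 100.
Reducing mod 7: 100 ≡ 2 (mod 7).
Since F(a, b, c) ≡ 2 ≠ 0 (mod 7), P does NOT lie on the curve.


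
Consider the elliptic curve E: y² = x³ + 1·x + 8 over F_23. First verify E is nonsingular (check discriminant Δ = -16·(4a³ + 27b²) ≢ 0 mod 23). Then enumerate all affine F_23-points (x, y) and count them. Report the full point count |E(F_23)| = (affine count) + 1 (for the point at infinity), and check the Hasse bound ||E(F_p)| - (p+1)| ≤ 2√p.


Affine points = {(0, 10), (0, 13), (2, 8), (2, 15), (5, 0), (6, 0), (7, 6), (7, 17), (10, 11), (10, 12), (11, 4), (11, 19), (12, 0), (14, 11), (14, 12), (16, 7), (16, 16), (17, 4), (17, 19), (18, 4), (18, 19), (19, 3), (19, 20), (20, 1), (20, 22), (22, 11), (22, 12)}; affine count = 27; |E(F_23)| = 28.

Discriminant check: Δ ∝ 4a³ + 27b² = 4·1³ + 27·8² = 4·1 + 27·64 ≡ 7 (mod 23). Nonzero ⇒ E is nonsingular.
For each x ∈ F_23, compute rhs = x³ + 1·x + 8 mod 23, then count y ∈ F_23 with y² ≡ rhs.
  x = 0: rhs = 8, matching y values: 10, 13 (2 points).
  x = 1: rhs = 10, matching y values: none (0 points).
  x = 2: rhs = 18, matching y values: 8, 15 (2 points).
  x = 3: rhs = 15, matching y values: none (0 points).
  x = 4: rhs = 7, matching y values: none (0 points).
  x = 5: rhs = 0, matching y values: 0 (1 points).
  x = 6: rhs = 0, matching y values: 0 (1 points).
  x = 7: rhs = 13, matching y values: 6, 17 (2 points).
  x = 8: rhs = 22, matching y values: none (0 points).
  x = 9: rhs = 10, matching y values: none (0 points).
  x = 10: rhs = 6, matching y values: 11, 12 (2 points).
  x = 11: rhs = 16, matching y values: 4, 19 (2 points).
  x = 12: rhs = 0, matching y values: 0 (1 points).
  x = 13: rhs = 10, matching y values: none (0 points).
  x = 14: rhs = 6, matching y values: 11, 12 (2 points).
  x = 15: rhs = 17, matching y values: none (0 points).
  x = 16: rhs = 3, matching y values: 7, 16 (2 points).
  x = 17: rhs = 16, matching y values: 4, 19 (2 points).
  x = 18: rhs = 16, matching y values: 4, 19 (2 points).
  x = 19: rhs = 9, matching y values: 3, 20 (2 points).
  x = 20: rhs = 1, matching y values: 1, 22 (2 points).
  x = 21: rhs = 21, matching y values: none (0 points).
  x = 22: rhs = 6, matching y values: 11, 12 (2 points).
Total affine count: 27.
Full point count |E(F_23)| = 27 + 1 = 28.
Hasse bound: |28 − (23+1)| = |4| = 4 ≤ 2√23 ≈ 9.5917 ✓.


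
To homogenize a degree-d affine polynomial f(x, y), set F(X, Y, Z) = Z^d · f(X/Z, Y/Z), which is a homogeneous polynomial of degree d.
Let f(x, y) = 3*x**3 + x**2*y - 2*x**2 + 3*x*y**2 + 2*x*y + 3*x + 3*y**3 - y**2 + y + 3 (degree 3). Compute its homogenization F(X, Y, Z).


F(X, Y, Z) = 3*X**3 + X**2*Y - 2*X**2*Z + 3*X*Y**2 + 2*X*Y*Z + 3*X*Z**2 + 3*Y**3 - Y**2*Z + Y*Z**2 + 3*Z**3

deg(f) = 3.
Substitute x = X/Z, y = Y/Z into f, then multiply by Z^3.
  monomial 3·x^3·y^0 ↦ 3·X^3·Y^0·Z^0.
  monomial 1·x^2·y^1 ↦ 1·X^2·Y^1·Z^0.
  monomial -2·x^2·y^0 ↦ -2·X^2·Y^0·Z^1.
  monomial 3·x^1·y^2 ↦ 3·X^1·Y^2·Z^0.
  monomial 2·x^1·y^1 ↦ 2·X^1·Y^1·Z^1.
  monomial 3·x^1·y^0 ↦ 3·X^1·Y^0·Z^2.
  monomial 3·x^0·y^3 ↦ 3·X^0·Y^3·Z^0.
  monomial -1·x^0·y^2 ↦ -1·X^0·Y^2·Z^1.
  monomial 1·x^0·y^1 ↦ 1·X^0·Y^1·Z^2.
  monomial 3·x^0·y^0 ↦ 3·X^0·Y^0·Z^3.
Collecting: F(X, Y, Z) = 3*X**3 + X**2*Y - 2*X**2*Z + 3*X*Y**2 + 2*X*Y*Z + 3*X*Z**2 + 3*Y**3 - Y**2*Z + Y*Z**2 + 3*Z**3.


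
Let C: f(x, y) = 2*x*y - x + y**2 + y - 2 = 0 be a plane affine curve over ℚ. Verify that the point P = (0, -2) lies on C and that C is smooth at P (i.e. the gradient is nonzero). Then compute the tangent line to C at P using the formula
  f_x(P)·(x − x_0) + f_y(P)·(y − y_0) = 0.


Tangent line at P: -5*x - 3*y - 6 = 0.

Step 1: f(0, -2) = 0, so P lies on C.
Step 2: partial derivatives
  f_x(x, y) = 2*y - 1, f_y(x, y) = 2*x + 2*y + 1.
  f_x(P) = -5, f_y(P) = -3 (gradient nonzero, so P is smooth).
Step 3: tangent line at P: -5·(x − 0) + -3·(y − -2) = 0.
Expanding: -5*x - 3*y - 6 = 0.


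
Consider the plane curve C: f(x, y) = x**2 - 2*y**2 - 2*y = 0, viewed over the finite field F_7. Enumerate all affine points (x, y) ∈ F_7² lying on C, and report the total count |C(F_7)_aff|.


Affine F_7-points: {(0, 0), (0, 6), (2, 1), (2, 5), (5, 1), (5, 5)}; count = 6.

For each of the 49 pairs (x, y) ∈ F_7², evaluate f(x, y) mod 7. Record the zeros.
  x = 0: [0↦0, 1↦3, 2↦2, 3↦4, 4↦2, 5↦3, 6↦0]  zeros at y ∈ {0, 6}
  x = 1: [0↦1, 1↦4, 2↦3, 3↦5, 4↦3, 5↦4, 6↦1]  zeros at y ∈ ∅
  x = 2: [0↦4, 1↦0, 2↦6, 3↦1, 4↦6, 5↦0, 6↦4]  zeros at y ∈ {1, 5}
  x = 3: [0↦2, 1↦5, 2↦4, 3↦6, 4↦4, 5↦5, 6↦2]  zeros at y ∈ ∅
  x = 4: [0↦2, 1↦5, 2↦4, 3↦6, 4↦4, 5↦5, 6↦2]  zeros at y ∈ ∅
  x = 5: [0↦4, 1↦0, 2↦6, 3↦1, 4↦6, 5↦0, 6↦4]  zeros at y ∈ {1, 5}
  x = 6: [0↦1, 1↦4, 2↦3, 3↦5, 4↦3, 5↦4, 6↦1]  zeros at y ∈ ∅
Collecting zeros: affine points = {(0, 0), (0, 6), (2, 1), (2, 5), (5, 1), (5, 5)}.
Total count |C(F_7)_aff| = 6.


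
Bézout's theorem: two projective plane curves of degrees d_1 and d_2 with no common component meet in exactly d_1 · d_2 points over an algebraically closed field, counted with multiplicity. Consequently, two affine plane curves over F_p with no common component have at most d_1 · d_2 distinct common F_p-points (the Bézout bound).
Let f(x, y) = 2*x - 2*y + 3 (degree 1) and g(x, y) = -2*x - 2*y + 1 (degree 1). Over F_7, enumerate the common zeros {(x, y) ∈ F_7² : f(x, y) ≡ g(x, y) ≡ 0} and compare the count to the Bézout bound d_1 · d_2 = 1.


Common zeros: {(3, 1)}; count = 1; Bézout bound = 1.

deg(f) = 1, deg(g) = 1, so Bézout bound = 1.
Scan x ∈ F_7. For each x, list the y ∈ F_7 with f(x, y) ≡ 0 and those with g(x, y) ≡ 0 (mod 7); the common zeros in that column are the intersection.
  x = 0: f ≡ 0 at y ∈ {5}; g ≡ 0 at y ∈ {4}; common: ∅.
  x = 1: f ≡ 0 at y ∈ {6}; g ≡ 0 at y ∈ {3}; common: ∅.
  x = 2: f ≡ 0 at y ∈ {0}; g ≡ 0 at y ∈ {2}; common: ∅.
  x = 3: f ≡ 0 at y ∈ {1}; g ≡ 0 at y ∈ {1}; common: {1}.
  x = 4: f ≡ 0 at y ∈ {2}; g ≡ 0 at y ∈ {0}; common: ∅.
  x = 5: f ≡ 0 at y ∈ {3}; g ≡ 0 at y ∈ {6}; common: ∅.
  x = 6: f ≡ 0 at y ∈ {4}; g ≡ 0 at y ∈ {5}; common: ∅.
Collecting: common zeros = {(3, 1)}, so the count is 1.
Comparison with the Bézout bound: 1 ≤ 1 = deg(f)·deg(g), as expected for curves with no common component (the bound is attained).


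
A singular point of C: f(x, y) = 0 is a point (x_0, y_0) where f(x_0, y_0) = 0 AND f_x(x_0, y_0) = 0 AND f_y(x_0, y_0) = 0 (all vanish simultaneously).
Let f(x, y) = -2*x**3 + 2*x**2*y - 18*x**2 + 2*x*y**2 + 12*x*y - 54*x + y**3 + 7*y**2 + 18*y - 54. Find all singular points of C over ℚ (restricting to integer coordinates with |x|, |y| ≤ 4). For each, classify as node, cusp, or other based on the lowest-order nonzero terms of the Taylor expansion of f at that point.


Singular points: {(-3, 0)}; classification: cusp.

Compute partial derivatives:
  f_x = -6*x**2 + 4*x*y - 36*x + 2*y**2 + 12*y - 54.
  f_y = 2*x**2 + 4*x*y + 12*x + 3*y**2 + 14*y + 18.
Scan x_0 ∈ {−4, ..., 4}. For each x_0, f_y(x_0, y) is a polynomial in y; find its integer roots y ∈ {−4, ..., 4}, then test f_x and f at those candidates.
  x = -4: f_y(-4, y) = 3*y**2 - 2*y + 2; no integer root y with |y| ≤ 4.
  x = -3: f_y(-3, y) = 3*y**2 + 2*y; vanishes at y ∈ {0}. (-3, 0): f_x = 0, f = 0 — SINGULAR.
  x = -2: f_y(-2, y) = 3*y**2 + 6*y + 2; no integer root y with |y| ≤ 4.
  x = -1: f_y(-1, y) = 3*y**2 + 10*y + 8; vanishes at y ∈ {-2}. (-1, -2): f_x = -32 ≠ 0.
  x = 0: f_y(0, y) = 3*y**2 + 14*y + 18; no integer root y with |y| ≤ 4.
  x = 1: f_y(1, y) = 3*y**2 + 18*y + 32; no integer root y with |y| ≤ 4.
  x = 2: f_y(2, y) = 3*y**2 + 22*y + 50; no integer root y with |y| ≤ 4.
  x = 3: f_y(3, y) = 3*y**2 + 26*y + 72; no integer root y with |y| ≤ 4.
  x = 4: f_y(4, y) = 3*y**2 + 30*y + 98; no integer root y with |y| ≤ 4.
Only singular point on the grid: (-3, 0).
Classify: substitute x = -3 + u, y = 0 + v and expand: f = -2*u**3 + 2*u**2*v + 2*u*v**2 + v**3 + v**2.
No constant or linear terms (consistent with a singular point). Quadratic part: v**2. Cubic part: -2*u**3 + 2*u**2*v + 2*u*v**2 + v**3.
The quadratic part v**2 is a perfect square, so there is a single (double) tangent line v = 0, i.e. y = 0. Restricting the cubic part to that line (v = 0) leaves -2*u**3 ≠ 0, so f is not divisible by v and the branch is v² ≈ 2*u**3 to lowest order — this is a cusp.
Classification: cusp.


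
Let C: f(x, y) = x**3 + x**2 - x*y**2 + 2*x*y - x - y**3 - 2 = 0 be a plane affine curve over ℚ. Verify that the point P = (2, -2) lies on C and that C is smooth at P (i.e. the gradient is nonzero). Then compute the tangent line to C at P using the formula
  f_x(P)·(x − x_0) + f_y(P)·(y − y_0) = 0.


Tangent line at P: 7*x - 14 = 0.

Step 1: f(2, -2) = 0, so P lies on C.
Step 2: partial derivatives
  f_x(x, y) = 3*x**2 + 2*x - y**2 + 2*y - 1, f_y(x, y) = -2*x*y + 2*x - 3*y**2.
  f_x(P) = 7, f_y(P) = 0 (gradient nonzero, so P is smooth).
Step 3: tangent line at P: 7·(x − 2) + 0·(y − -2) = 0.
Expanding: 7*x - 14 = 0.


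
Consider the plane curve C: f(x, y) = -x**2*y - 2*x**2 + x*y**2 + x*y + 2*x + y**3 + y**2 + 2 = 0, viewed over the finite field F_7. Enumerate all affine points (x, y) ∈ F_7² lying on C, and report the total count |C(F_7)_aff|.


Affine F_7-points: {(0, 2), (1, 4), (2, 1), (2, 2), (3, 3), (4, 1), (4, 3), (4, 5), (5, 4)}; count = 9.

For each of the 49 pairs (x, y) ∈ F_7², evaluate f(x, y) mod 7. Record the zeros.
  x = 0: [0↦2, 1↦4, 2↦0, 3↦3, 4↦5, 5↦5, 6↦2]  zeros at y ∈ {2}
  x = 1: [0↦2, 1↦5, 2↦4, 3↦5, 4↦0, 5↦2, 6↦3]  zeros at y ∈ {4}
  x = 2: [0↦5, 1↦0, 2↦0, 3↦4, 4↦4, 5↦6, 6↦2]  zeros at y ∈ {1, 2}
  x = 3: [0↦4, 1↦3, 2↦2, 3↦0, 4↦3, 5↦3, 6↦6]  zeros at y ∈ {3}
  x = 4: [0↦6, 1↦0, 2↦3, 3↦0, 4↦4, 5↦0, 6↦1]  zeros at y ∈ {1, 3, 5}
  x = 5: [0↦4, 1↦5, 2↦3, 3↦4, 4↦0, 5↦4, 6↦1]  zeros at y ∈ {4}
  x = 6: [0↦5, 1↦4, 2↦2, 3↦5, 4↦5, 5↦1, 6↦6]  zeros at y ∈ ∅
Collecting zeros: affine points = {(0, 2), (1, 4), (2, 1), (2, 2), (3, 3), (4, 1), (4, 3), (4, 5), (5, 4)}.
Total count |C(F_7)_aff| = 9.


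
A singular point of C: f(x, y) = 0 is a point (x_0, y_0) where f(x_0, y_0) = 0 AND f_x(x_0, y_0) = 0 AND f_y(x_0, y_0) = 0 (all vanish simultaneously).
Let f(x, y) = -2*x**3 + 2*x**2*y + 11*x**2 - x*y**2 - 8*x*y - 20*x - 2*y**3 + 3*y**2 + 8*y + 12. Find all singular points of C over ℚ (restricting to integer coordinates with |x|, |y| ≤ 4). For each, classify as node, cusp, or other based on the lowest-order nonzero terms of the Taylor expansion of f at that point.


Singular points: {(2, 0)}; classification: node.

Compute partial derivatives:
  f_x = -6*x**2 + 4*x*y + 22*x - y**2 - 8*y - 20.
  f_y = 2*x**2 - 2*x*y - 8*x - 6*y**2 + 6*y + 8.
Scan x_0 ∈ {−4, ..., 4}. For each x_0, f_y(x_0, y) is a polynomial in y; find its integer roots y ∈ {−4, ..., 4}, then test f_x and f at those candidates.
  x = -4: f_y(-4, y) = -6*y**2 + 14*y + 72; no integer root y with |y| ≤ 4.
  x = -3: f_y(-3, y) = -6*y**2 + 12*y + 50; no integer root y with |y| ≤ 4.
  x = -2: f_y(-2, y) = -6*y**2 + 10*y + 32; no integer root y with |y| ≤ 4.
  x = -1: f_y(-1, y) = -6*y**2 + 8*y + 18; no integer root y with |y| ≤ 4.
  x = 0: f_y(0, y) = -6*y**2 + 6*y + 8; no integer root y with |y| ≤ 4.
  x = 1: f_y(1, y) = -6*y**2 + 4*y + 2; vanishes at y ∈ {1}. (1, 1): f_x = -9 ≠ 0.
  x = 2: f_y(2, y) = -6*y**2 + 2*y; vanishes at y ∈ {0}. (2, 0): f_x = 0, f = 0 — SINGULAR.
  x = 3: f_y(3, y) = 2 - 6*y**2; no integer root y with |y| ≤ 4.
  x = 4: f_y(4, y) = -6*y**2 - 2*y + 8; vanishes at y ∈ {1}. (4, 1): f_x = -21 ≠ 0.
Only singular point on the grid: (2, 0).
Classify: substitute x = 2 + u, y = 0 + v and expand: f = -2*u**3 + 2*u**2*v - u**2 - u*v**2 - 2*v**3 + v**2.
No constant or linear terms (consistent with a singular point). Quadratic part: -u**2 + v**2. Cubic part: -2*u**3 + 2*u**2*v - u*v**2 - 2*v**3.
The quadratic part v**2 - u**2 = (v − u)(v + u) splits into two distinct linear factors, so there are two distinct tangent lines y − 0 = ±(x − 2) — this is a node (ordinary double point).
Classification: node.


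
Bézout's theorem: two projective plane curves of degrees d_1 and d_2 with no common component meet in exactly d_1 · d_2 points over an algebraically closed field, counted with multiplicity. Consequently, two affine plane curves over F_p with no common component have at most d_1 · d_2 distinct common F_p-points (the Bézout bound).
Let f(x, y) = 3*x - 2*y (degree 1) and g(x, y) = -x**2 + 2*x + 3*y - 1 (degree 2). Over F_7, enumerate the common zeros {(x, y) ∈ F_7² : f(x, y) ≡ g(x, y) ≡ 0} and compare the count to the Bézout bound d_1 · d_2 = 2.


Common zeros: ∅; count = 0; Bézout bound = 2.

deg(f) = 1, deg(g) = 2, so Bézout bound = 2.
Scan x ∈ F_7. For each x, list the y ∈ F_7 with f(x, y) ≡ 0 and those with g(x, y) ≡ 0 (mod 7); the common zeros in that column are the intersection.
  x = 0: f ≡ 0 at y ∈ {0}; g ≡ 0 at y ∈ {5}; common: ∅.
  x = 1: f ≡ 0 at y ∈ {5}; g ≡ 0 at y ∈ {0}; common: ∅.
  x = 2: f ≡ 0 at y ∈ {3}; g ≡ 0 at y ∈ {5}; common: ∅.
  x = 3: f ≡ 0 at y ∈ {1}; g ≡ 0 at y ∈ {6}; common: ∅.
  x = 4: f ≡ 0 at y ∈ {6}; g ≡ 0 at y ∈ {3}; common: ∅.
  x = 5: f ≡ 0 at y ∈ {4}; g ≡ 0 at y ∈ {3}; common: ∅.
  x = 6: f ≡ 0 at y ∈ {2}; g ≡ 0 at y ∈ {6}; common: ∅.
Collecting: common zeros = ∅, so the count is 0.
Comparison with the Bézout bound: 0 ≤ 2 = deg(f)·deg(g), as expected for curves with no common component (the affine F_7-count falls short of the bound because intersections may lie at infinity, over extension fields, or carry multiplicity).


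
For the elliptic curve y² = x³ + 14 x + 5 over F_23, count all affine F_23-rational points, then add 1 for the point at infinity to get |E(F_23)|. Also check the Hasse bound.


Affine points = {(2, 8), (2, 15), (5, 4), (5, 19), (6, 11), (6, 12), (7, 3), (7, 20), (8, 10), (8, 13), (9, 3), (9, 20), (10, 8), (10, 15), (11, 8), (11, 15), (14, 1), (14, 22), (15, 5), (15, 18), (16, 1), (16, 22), (17, 2), (17, 21), (19, 0), (22, 6), (22, 17)}; affine count = 27; |E(F_23)| = 28.

Discriminant check: Δ ∝ 4a³ + 27b² = 4·14³ + 27·5² = 4·2744 + 27·25 ≡ 13 (mod 23). Nonzero ⇒ E is nonsingular.
For each x ∈ F_23, compute rhs = x³ + 14·x + 5 mod 23, then count y ∈ F_23 with y² ≡ rhs.
  x = 0: rhs = 5, matching y values: none (0 points).
  x = 1: rhs = 20, matching y values: none (0 points).
  x = 2: rhs = 18, matching y values: 8, 15 (2 points).
  x = 3: rhs = 5, matching y values: none (0 points).
  x = 4: rhs = 10, matching y values: none (0 points).
  x = 5: rhs = 16, matching y values: 4, 19 (2 points).
  x = 6: rhs = 6, matching y values: 11, 12 (2 points).
  x = 7: rhs = 9, matching y values: 3, 20 (2 points).
  x = 8: rhs = 8, matching y values: 10, 13 (2 points).
  x = 9: rhs = 9, matching y values: 3, 20 (2 points).
  x = 10: rhs = 18, matching y values: 8, 15 (2 points).
  x = 11: rhs = 18, matching y values: 8, 15 (2 points).
  x = 12: rhs = 15, matching y values: none (0 points).
  x = 13: rhs = 15, matching y values: none (0 points).
  x = 14: rhs = 1, matching y values: 1, 22 (2 points).
  x = 15: rhs = 2, matching y values: 5, 18 (2 points).
  x = 16: rhs = 1, matching y values: 1, 22 (2 points).
  x = 17: rhs = 4, matching y values: 2, 21 (2 points).
  x = 18: rhs = 17, matching y values: none (0 points).
  x = 19: rhs = 0, matching y values: 0 (1 points).
  x = 20: rhs = 5, matching y values: none (0 points).
  x = 21: rhs = 15, matching y values: none (0 points).
  x = 22: rhs = 13, matching y values: 6, 17 (2 points).
Total affine count: 27.
Full point count |E(F_23)| = 27 + 1 = 28.
Hasse bound: |28 − (23+1)| = |4| = 4 ≤ 2√23 ≈ 9.5917 ✓.


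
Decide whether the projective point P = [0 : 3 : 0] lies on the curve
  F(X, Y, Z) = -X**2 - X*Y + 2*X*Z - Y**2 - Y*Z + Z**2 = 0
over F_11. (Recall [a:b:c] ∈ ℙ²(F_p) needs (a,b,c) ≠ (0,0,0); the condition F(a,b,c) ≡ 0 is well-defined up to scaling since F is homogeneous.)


F(0,3,0) ≡ 2 (mod 11); P is NOT on the curve.

Evaluate F(0, 3, 0) term-by-term (mod 11).
  -X**2 ↦ -1·0·1·1 = 0
  -X*Y ↦ -1·0·3·1 = 0
  2*X*Z ↦ 2·0·1·0 = 0
  -Y**2 ↦ -1·1·9·1 = -9
  -Y*Z ↦ -1·1·3·0 = 0
  Z**2 ↦ 1·1·1·0 = 0
Sum: F(0, 3, 0) = (0) + (0) + (0) + (-9) + (0) + (0) = -9.
Reducing mod 11: -9 ≡ 2 (mod 11).
Since F(a, b, c) ≡ 2 ≠ 0 (mod 11), P does NOT lie on the curve.


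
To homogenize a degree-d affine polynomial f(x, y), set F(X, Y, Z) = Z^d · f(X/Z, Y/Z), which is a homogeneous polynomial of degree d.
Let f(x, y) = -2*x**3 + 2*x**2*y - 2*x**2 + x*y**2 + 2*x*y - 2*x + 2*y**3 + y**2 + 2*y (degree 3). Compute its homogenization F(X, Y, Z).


F(X, Y, Z) = -2*X**3 + 2*X**2*Y - 2*X**2*Z + X*Y**2 + 2*X*Y*Z - 2*X*Z**2 + 2*Y**3 + Y**2*Z + 2*Y*Z**2

deg(f) = 3.
Substitute x = X/Z, y = Y/Z into f, then multiply by Z^3.
  monomial -2·x^3·y^0 ↦ -2·X^3·Y^0·Z^0.
  monomial 2·x^2·y^1 ↦ 2·X^2·Y^1·Z^0.
  monomial -2·x^2·y^0 ↦ -2·X^2·Y^0·Z^1.
  monomial 1·x^1·y^2 ↦ 1·X^1·Y^2·Z^0.
  monomial 2·x^1·y^1 ↦ 2·X^1·Y^1·Z^1.
  monomial -2·x^1·y^0 ↦ -2·X^1·Y^0·Z^2.
  monomial 2·x^0·y^3 ↦ 2·X^0·Y^3·Z^0.
  monomial 1·x^0·y^2 ↦ 1·X^0·Y^2·Z^1.
  monomial 2·x^0·y^1 ↦ 2·X^0·Y^1·Z^2.
Collecting: F(X, Y, Z) = -2*X**3 + 2*X**2*Y - 2*X**2*Z + X*Y**2 + 2*X*Y*Z - 2*X*Z**2 + 2*Y**3 + Y**2*Z + 2*Y*Z**2.
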